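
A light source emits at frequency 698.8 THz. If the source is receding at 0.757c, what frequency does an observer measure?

β = v/c = 0.757
(1-β)/(1+β) = 0.243/1.757 = 0.1383
Doppler factor = √(0.1383) = 0.3719
f_obs = 698.8 × 0.3719 = 259.9 THz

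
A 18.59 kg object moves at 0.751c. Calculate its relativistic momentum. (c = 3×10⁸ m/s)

γ = 1/√(1 - 0.751²) = 1.5145
v = 0.751 × 3×10⁸ = 2.253×10⁸ m/s
p = γmv = 1.5145 × 18.59 × 2.253×10⁸ = 6.343×10⁹ kg·m/s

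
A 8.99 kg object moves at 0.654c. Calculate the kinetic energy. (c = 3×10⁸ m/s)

γ = 1/√(1 - 0.654²) = 1.3219
γ - 1 = 0.3219
KE = (γ-1)mc² = 0.3219 × 8.99 × (3×10⁸)² = 2.604×10¹⁷ J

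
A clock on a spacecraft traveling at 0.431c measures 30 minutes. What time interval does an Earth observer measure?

Proper time Δt₀ = 30 minutes
γ = 1/√(1 - 0.431²) = 1.1082
Δt = γΔt₀ = 1.1082 × 30 = 33.25 minutes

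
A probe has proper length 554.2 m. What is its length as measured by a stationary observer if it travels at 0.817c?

Proper length L₀ = 554.2 m
γ = 1/√(1 - 0.817²) = 1.734
L = L₀/γ = 554.2/1.734 = 319.6 m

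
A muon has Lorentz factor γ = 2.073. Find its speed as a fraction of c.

From γ = 1/√(1 - v²/c²):
1/γ² = 1/2.073² = 0.2327
v²/c² = 1 - 0.2327 = 0.7673
v/c = √(0.7673) = 0.8760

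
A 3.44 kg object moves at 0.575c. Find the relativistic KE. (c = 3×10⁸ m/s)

γ = 1/√(1 - 0.575²) = 1.22226
γ - 1 = 0.22226
KE = (γ-1)mc² = 0.22226 × 3.44 × (3×10⁸)² = 6.881×10¹⁶ J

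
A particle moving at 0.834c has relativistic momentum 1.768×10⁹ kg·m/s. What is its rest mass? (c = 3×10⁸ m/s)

γ = 1/√(1 - 0.834²) = 1.8124
v = 0.834 × 3×10⁸ = 2.502×10⁸ m/s
m = p/(γv) = 1.768×10⁹/(1.8124 × 2.502×10⁸) = 3.899 kg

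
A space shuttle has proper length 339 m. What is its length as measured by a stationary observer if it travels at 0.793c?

Proper length L₀ = 339 m
γ = 1/√(1 - 0.793²) = 1.6414
L = L₀/γ = 339/1.6414 = 206.5 m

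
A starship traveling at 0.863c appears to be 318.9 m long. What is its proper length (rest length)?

Contracted length L = 318.9 m
γ = 1/√(1 - 0.863²) = 1.9794
L₀ = γL = 1.9794 × 318.9 = 631.2 m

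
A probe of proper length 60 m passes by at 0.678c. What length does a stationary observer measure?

Proper length L₀ = 60 m
γ = 1/√(1 - 0.678²) = 1.3604
L = L₀/γ = 60/1.3604 = 44.10 m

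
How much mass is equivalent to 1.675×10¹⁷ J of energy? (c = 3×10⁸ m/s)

From E = mc², we get m = E/c²
c² = (3×10⁸)² = 9×10¹⁶ m²/s²
m = 1.675×10¹⁷ / 9×10¹⁶ = 1.861 kg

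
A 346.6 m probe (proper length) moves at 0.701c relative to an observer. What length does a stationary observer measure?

Proper length L₀ = 346.6 m
γ = 1/√(1 - 0.701²) = 1.402
L = L₀/γ = 346.6/1.402 = 247.2 m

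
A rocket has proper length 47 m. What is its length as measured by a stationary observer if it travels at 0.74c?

Proper length L₀ = 47 m
γ = 1/√(1 - 0.74²) = 1.487
L = L₀/γ = 47/1.487 = 31.61 m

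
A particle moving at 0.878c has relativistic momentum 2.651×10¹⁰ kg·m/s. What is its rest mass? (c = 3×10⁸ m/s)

γ = 1/√(1 - 0.878²) = 2.0892
v = 0.878 × 3×10⁸ = 2.634×10⁸ m/s
m = p/(γv) = 2.651×10¹⁰/(2.0892 × 2.634×10⁸) = 48.17 kg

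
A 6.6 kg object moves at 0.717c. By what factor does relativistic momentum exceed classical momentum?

p_rel = γmv, p_class = mv
Ratio = γ = 1/√(1 - 0.717²) = 1.435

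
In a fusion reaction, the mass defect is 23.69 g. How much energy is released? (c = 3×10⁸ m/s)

Convert mass defect: Δm = 23.69 g = 0.02369 kg
E = Δm·c² = 0.02369 × (3×10⁸)²
= 0.02369 × 9×10¹⁶ = 2.132×10¹⁵ J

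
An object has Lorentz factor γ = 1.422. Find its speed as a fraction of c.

From γ = 1/√(1 - v²/c²):
1/γ² = 1/1.422² = 0.4945
v²/c² = 1 - 0.4945 = 0.5055
v/c = √(0.5055) = 0.7110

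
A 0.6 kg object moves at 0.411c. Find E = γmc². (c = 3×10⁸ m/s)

γ = 1/√(1 - 0.411²) = 1.0969
mc² = 0.6 × (3×10⁸)² = 5.400×10¹⁶ J
E = γmc² = 1.0969 × 5.400×10¹⁶ = 5.923×10¹⁶ J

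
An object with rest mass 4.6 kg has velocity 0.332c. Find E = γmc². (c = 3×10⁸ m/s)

γ = 1/√(1 - 0.332²) = 1.0601
mc² = 4.6 × (3×10⁸)² = 4.140×10¹⁷ J
E = γmc² = 1.0601 × 4.140×10¹⁷ = 4.389×10¹⁷ J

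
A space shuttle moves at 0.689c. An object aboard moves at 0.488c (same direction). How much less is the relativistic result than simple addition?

Classical: u' + v = 0.488 + 0.689 = 1.177c
Relativistic: u = (0.488 + 0.689)/(1 + 0.336232) = 1.177/1.336232 = 0.8808c
Difference: 1.177 - 0.8808 = 0.2962c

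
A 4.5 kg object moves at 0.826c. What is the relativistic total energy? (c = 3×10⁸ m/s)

γ = 1/√(1 - 0.826²) = 1.774
mc² = 4.5 × (3×10⁸)² = 4.050×10¹⁷ J
E = γmc² = 1.774 × 4.050×10¹⁷ = 7.185×10¹⁷ J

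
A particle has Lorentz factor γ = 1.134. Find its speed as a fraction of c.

From γ = 1/√(1 - v²/c²):
1/γ² = 1/1.134² = 0.7776
v²/c² = 1 - 0.7776 = 0.2224
v/c = √(0.2224) = 0.4716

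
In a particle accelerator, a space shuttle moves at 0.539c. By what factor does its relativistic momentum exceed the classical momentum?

p_rel = γmv, p_class = mv
Ratio = γ = 1/√(1 - 0.539²)
= 1/√(0.709479) = 1.187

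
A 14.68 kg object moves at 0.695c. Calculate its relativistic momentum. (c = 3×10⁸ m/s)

γ = 1/√(1 - 0.695²) = 1.3908
v = 0.695 × 3×10⁸ = 2.085×10⁸ m/s
p = γmv = 1.3908 × 14.68 × 2.085×10⁸ = 4.257×10⁹ kg·m/s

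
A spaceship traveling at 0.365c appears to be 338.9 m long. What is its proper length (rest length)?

Contracted length L = 338.9 m
γ = 1/√(1 - 0.365²) = 1.074
L₀ = γL = 1.074 × 338.9 = 364.0 m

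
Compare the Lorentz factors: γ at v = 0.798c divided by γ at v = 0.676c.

γ₁ = 1/√(1 - 0.798²) = 1.659
γ₂ = 1/√(1 - 0.676²) = 1.357
γ₁/γ₂ = 1.659/1.357 = 1.223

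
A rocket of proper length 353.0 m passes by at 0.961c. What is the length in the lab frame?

Proper length L₀ = 353.0 m
γ = 1/√(1 - 0.961²) = 3.616
L = L₀/γ = 353.0/3.616 = 97.62 m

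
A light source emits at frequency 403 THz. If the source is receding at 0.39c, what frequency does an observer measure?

β = v/c = 0.39
(1-β)/(1+β) = 0.61/1.39 = 0.43885
Doppler factor = √(0.43885) = 0.6625
f_obs = 403 × 0.6625 = 267.0 THz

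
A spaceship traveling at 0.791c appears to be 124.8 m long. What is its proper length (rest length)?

Contracted length L = 124.8 m
γ = 1/√(1 - 0.791²) = 1.6345
L₀ = γL = 1.6345 × 124.8 = 204.0 m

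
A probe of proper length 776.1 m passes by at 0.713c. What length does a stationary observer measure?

Proper length L₀ = 776.1 m
γ = 1/√(1 - 0.713²) = 1.426
L = L₀/γ = 776.1/1.426 = 544.2 m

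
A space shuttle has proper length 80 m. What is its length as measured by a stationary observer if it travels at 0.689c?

Proper length L₀ = 80 m
γ = 1/√(1 - 0.689²) = 1.3798
L = L₀/γ = 80/1.3798 = 57.98 m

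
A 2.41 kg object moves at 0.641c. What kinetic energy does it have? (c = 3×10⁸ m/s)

γ = 1/√(1 - 0.641²) = 1.30286
γ - 1 = 0.30286
KE = (γ-1)mc² = 0.30286 × 2.41 × (3×10⁸)² = 6.569×10¹⁶ J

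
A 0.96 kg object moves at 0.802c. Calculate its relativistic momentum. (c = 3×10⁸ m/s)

γ = 1/√(1 - 0.802²) = 1.674
v = 0.802 × 3×10⁸ = 2.406×10⁸ m/s
p = γmv = 1.674 × 0.96 × 2.406×10⁸ = 3.867×10⁸ kg·m/s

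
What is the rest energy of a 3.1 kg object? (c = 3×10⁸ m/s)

c² = (3×10⁸)² = 9.000×10¹⁶ m²/s²
E₀ = mc² = 3.1 × 9.000×10¹⁶ = 2.790×10¹⁷ J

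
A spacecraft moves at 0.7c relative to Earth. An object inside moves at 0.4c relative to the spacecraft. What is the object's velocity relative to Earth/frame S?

u = (u' + v)/(1 + u'v/c²)
Numerator: 0.4 + 0.7 = 1.1
Denominator: 1 + 0.28 = 1.28
u = 1.1/1.28 = 0.8594c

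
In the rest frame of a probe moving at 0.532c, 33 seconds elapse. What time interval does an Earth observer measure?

Proper time Δt₀ = 33 seconds
γ = 1/√(1 - 0.532²) = 1.181
Δt = γΔt₀ = 1.181 × 33 = 38.97 seconds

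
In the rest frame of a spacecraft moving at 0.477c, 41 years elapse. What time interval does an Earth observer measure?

Proper time Δt₀ = 41 years
γ = 1/√(1 - 0.477²) = 1.1378
Δt = γΔt₀ = 1.1378 × 41 = 46.65 years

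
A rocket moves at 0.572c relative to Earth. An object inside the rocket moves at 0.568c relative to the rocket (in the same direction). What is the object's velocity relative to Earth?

u = (u' + v)/(1 + u'v/c²)
Numerator: 0.568 + 0.572 = 1.14
Denominator: 1 + 0.324896 = 1.324896
u = 1.14/1.324896 = 0.8604c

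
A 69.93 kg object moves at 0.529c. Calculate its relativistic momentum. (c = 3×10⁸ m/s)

γ = 1/√(1 - 0.529²) = 1.1784
v = 0.529 × 3×10⁸ = 1.587×10⁸ m/s
p = γmv = 1.1784 × 69.93 × 1.587×10⁸ = 1.308×10¹⁰ kg·m/s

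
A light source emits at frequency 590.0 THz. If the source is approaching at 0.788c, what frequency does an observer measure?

β = v/c = 0.788
(1+β)/(1-β) = 1.788/0.212 = 8.434
Doppler factor = √(8.434) = 2.904
f_obs = 590.0 × 2.904 = 1713 THz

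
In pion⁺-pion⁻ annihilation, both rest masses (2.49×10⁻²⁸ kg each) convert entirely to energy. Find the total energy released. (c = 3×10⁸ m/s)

Both particles have the same rest mass, so total mass = 2m
E = 2m·c² = 2 × 2.49×10⁻²⁸ × (3×10⁸)²
= 2 × 2.49×10⁻²⁸ × 9×10¹⁶
= 4.482×10⁻¹¹ J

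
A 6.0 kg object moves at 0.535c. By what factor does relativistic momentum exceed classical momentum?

p_rel = γmv, p_class = mv
Ratio = γ = 1/√(1 - 0.535²) = 1.184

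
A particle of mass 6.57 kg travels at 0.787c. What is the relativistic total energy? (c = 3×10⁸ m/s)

γ = 1/√(1 - 0.787²) = 1.6209
mc² = 6.57 × (3×10⁸)² = 5.913×10¹⁷ J
E = γmc² = 1.6209 × 5.913×10¹⁷ = 9.584×10¹⁷ J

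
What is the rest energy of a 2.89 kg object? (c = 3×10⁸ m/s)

c² = (3×10⁸)² = 9.000×10¹⁶ m²/s²
E₀ = mc² = 2.89 × 9.000×10¹⁶ = 2.601×10¹⁷ J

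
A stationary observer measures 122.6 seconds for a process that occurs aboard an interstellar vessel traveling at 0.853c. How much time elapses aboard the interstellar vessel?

Dilated time Δt = 122.6 seconds
γ = 1/√(1 - 0.853²) = 1.916
Δt₀ = Δt/γ = 122.6/1.916 = 63.99 seconds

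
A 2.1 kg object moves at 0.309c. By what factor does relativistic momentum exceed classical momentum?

p_rel = γmv, p_class = mv
Ratio = γ = 1/√(1 - 0.309²) = 1.051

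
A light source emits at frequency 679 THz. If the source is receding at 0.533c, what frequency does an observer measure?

β = v/c = 0.533
(1-β)/(1+β) = 0.467/1.533 = 0.30463
Doppler factor = √(0.30463) = 0.55193
f_obs = 679 × 0.55193 = 374.8 THz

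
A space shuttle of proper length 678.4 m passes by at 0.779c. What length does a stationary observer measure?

Proper length L₀ = 678.4 m
γ = 1/√(1 - 0.779²) = 1.5948
L = L₀/γ = 678.4/1.5948 = 425.4 m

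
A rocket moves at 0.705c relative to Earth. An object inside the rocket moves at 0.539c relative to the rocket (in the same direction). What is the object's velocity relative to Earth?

u = (u' + v)/(1 + u'v/c²)
Numerator: 0.539 + 0.705 = 1.244
Denominator: 1 + 0.379995 = 1.379995
u = 1.244/1.379995 = 0.9015c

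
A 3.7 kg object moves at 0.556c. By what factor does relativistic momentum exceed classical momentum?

p_rel = γmv, p_class = mv
Ratio = γ = 1/√(1 - 0.556²) = 1.203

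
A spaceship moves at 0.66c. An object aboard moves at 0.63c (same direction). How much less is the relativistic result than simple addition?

Classical: u' + v = 0.63 + 0.66 = 1.29c
Relativistic: u = (0.63 + 0.66)/(1 + 0.4158) = 1.29/1.4158 = 0.9111c
Difference: 1.29 - 0.9111 = 0.3789c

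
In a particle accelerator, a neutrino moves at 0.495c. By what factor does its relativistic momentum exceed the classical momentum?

p_rel = γmv, p_class = mv
Ratio = γ = 1/√(1 - 0.495²)
= 1/√(0.754975) = 1.151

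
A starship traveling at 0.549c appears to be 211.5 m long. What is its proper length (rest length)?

Contracted length L = 211.5 m
γ = 1/√(1 - 0.549²) = 1.196
L₀ = γL = 1.196 × 211.5 = 253.0 m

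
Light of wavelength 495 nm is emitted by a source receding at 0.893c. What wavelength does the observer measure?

β = 0.893
Wavelength Doppler factor = √(1.893/0.107) = √(17.69) = 4.206
λ_obs = 495 × 4.206 = 2082 nm (redshift)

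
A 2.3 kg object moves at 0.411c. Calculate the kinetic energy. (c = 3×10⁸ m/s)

γ = 1/√(1 - 0.411²) = 1.09693
γ - 1 = 0.09693
KE = (γ-1)mc² = 0.09693 × 2.3 × (3×10⁸)² = 2.006×10¹⁶ J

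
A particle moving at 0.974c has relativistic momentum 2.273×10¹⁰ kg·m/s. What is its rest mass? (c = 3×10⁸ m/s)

γ = 1/√(1 - 0.974²) = 4.414
v = 0.974 × 3×10⁸ = 2.922×10⁸ m/s
m = p/(γv) = 2.273×10¹⁰/(4.414 × 2.922×10⁸) = 17.62 kg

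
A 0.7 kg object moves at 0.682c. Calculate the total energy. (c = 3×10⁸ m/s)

γ = 1/√(1 - 0.682²) = 1.3673
mc² = 0.7 × (3×10⁸)² = 6.300×10¹⁶ J
E = γmc² = 1.3673 × 6.300×10¹⁶ = 8.614×10¹⁶ J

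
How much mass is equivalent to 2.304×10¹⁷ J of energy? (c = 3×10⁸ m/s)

From E = mc², we get m = E/c²
c² = (3×10⁸)² = 9×10¹⁶ m²/s²
m = 2.304×10¹⁷ / 9×10¹⁶ = 2.560 kg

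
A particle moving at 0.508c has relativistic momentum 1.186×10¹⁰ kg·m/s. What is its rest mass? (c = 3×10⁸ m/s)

γ = 1/√(1 - 0.508²) = 1.161
v = 0.508 × 3×10⁸ = 1.524×10⁸ m/s
m = p/(γv) = 1.186×10¹⁰/(1.161 × 1.524×10⁸) = 67.03 kg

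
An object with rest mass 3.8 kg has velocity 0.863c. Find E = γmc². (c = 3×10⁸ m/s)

γ = 1/√(1 - 0.863²) = 1.9794
mc² = 3.8 × (3×10⁸)² = 3.420×10¹⁷ J
E = γmc² = 1.9794 × 3.420×10¹⁷ = 6.770×10¹⁷ J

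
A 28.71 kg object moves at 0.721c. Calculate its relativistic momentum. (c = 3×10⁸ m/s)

γ = 1/√(1 - 0.721²) = 1.4431
v = 0.721 × 3×10⁸ = 2.163×10⁸ m/s
p = γmv = 1.4431 × 28.71 × 2.163×10⁸ = 8.962×10⁹ kg·m/s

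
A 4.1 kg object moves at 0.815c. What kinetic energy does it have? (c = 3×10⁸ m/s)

γ = 1/√(1 - 0.815²) = 1.7257
γ - 1 = 0.7257
KE = (γ-1)mc² = 0.7257 × 4.1 × (3×10⁸)² = 2.678×10¹⁷ J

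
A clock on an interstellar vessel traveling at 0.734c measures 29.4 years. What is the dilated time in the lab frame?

Proper time Δt₀ = 29.4 years
γ = 1/√(1 - 0.734²) = 1.4724
Δt = γΔt₀ = 1.4724 × 29.4 = 43.29 years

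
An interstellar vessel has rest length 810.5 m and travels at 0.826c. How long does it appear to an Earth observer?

Proper length L₀ = 810.5 m
γ = 1/√(1 - 0.826²) = 1.774
L = L₀/γ = 810.5/1.774 = 456.9 m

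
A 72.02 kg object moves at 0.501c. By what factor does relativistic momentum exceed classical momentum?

p_rel = γmv, p_class = mv
Ratio = γ = 1/√(1 - 0.501²) = 1.155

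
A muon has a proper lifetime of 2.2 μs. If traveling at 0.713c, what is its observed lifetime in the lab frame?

Proper lifetime τ₀ = 2.2 μs
γ = 1/√(1 - 0.713²) = 1.4262
τ = γτ₀ = 1.4262 × 2.2 μs = 3.138 μs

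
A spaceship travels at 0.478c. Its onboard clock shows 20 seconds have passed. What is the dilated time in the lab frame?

Proper time Δt₀ = 20 seconds
γ = 1/√(1 - 0.478²) = 1.1385
Δt = γΔt₀ = 1.1385 × 20 = 22.77 seconds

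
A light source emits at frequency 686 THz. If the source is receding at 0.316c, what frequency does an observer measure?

β = v/c = 0.316
(1-β)/(1+β) = 0.684/1.316 = 0.51976
Doppler factor = √(0.51976) = 0.72094
f_obs = 686 × 0.72094 = 494.6 THz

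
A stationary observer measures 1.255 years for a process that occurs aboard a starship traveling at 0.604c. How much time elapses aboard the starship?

Dilated time Δt = 1.255 years
γ = 1/√(1 - 0.604²) = 1.255
Δt₀ = Δt/γ = 1.255/1.255 = 1.000 years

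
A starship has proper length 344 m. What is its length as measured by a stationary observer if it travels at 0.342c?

Proper length L₀ = 344 m
γ = 1/√(1 - 0.342²) = 1.064
L = L₀/γ = 344/1.064 = 323.3 m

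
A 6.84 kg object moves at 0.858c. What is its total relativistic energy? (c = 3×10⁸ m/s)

γ = 1/√(1 - 0.858²) = 1.94685
mc² = 6.84 × (3×10⁸)² = 6.156×10¹⁷ J
E = γmc² = 1.94685 × 6.156×10¹⁷ = 1.198×10¹⁸ J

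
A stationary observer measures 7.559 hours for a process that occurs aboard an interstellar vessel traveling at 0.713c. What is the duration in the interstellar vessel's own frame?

Dilated time Δt = 7.559 hours
γ = 1/√(1 - 0.713²) = 1.4262
Δt₀ = Δt/γ = 7.559/1.4262 = 5.300 hours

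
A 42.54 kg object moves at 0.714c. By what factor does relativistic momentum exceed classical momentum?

p_rel = γmv, p_class = mv
Ratio = γ = 1/√(1 - 0.714²) = 1.428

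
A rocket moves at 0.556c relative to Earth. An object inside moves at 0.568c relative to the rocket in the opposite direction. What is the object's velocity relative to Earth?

Object's velocity in rocket frame is u' = -0.568c
u = (u' + v)/(1 + u'v/c²) = (v - 0.568)/(1 - 0.568·v/c²)
Numerator: 0.556 - 0.568 = -0.012
Denominator: 1 - 0.315808 = 0.684192
u = -0.012/0.684192 = -0.01754c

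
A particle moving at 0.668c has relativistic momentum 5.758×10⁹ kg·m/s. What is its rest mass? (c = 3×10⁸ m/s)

γ = 1/√(1 - 0.668²) = 1.344
v = 0.668 × 3×10⁸ = 2.004×10⁸ m/s
m = p/(γv) = 5.758×10⁹/(1.344 × 2.004×10⁸) = 21.38 kg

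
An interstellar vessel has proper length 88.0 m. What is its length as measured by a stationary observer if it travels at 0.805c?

Proper length L₀ = 88.0 m
γ = 1/√(1 - 0.805²) = 1.6856
L = L₀/γ = 88.0/1.6856 = 52.21 m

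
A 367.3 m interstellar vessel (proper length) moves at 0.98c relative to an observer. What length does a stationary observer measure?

Proper length L₀ = 367.3 m
γ = 1/√(1 - 0.98²) = 5.025
L = L₀/γ = 367.3/5.025 = 73.09 m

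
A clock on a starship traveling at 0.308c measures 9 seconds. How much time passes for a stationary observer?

Proper time Δt₀ = 9 seconds
γ = 1/√(1 - 0.308²) = 1.0511
Δt = γΔt₀ = 1.0511 × 9 = 9.460 seconds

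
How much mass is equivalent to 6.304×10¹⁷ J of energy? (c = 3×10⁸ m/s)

From E = mc², we get m = E/c²
c² = (3×10⁸)² = 9×10¹⁶ m²/s²
m = 6.304×10¹⁷ / 9×10¹⁶ = 7.004 kg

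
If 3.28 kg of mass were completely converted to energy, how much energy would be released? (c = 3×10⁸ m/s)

Using E = mc²:
c² = (3×10⁸)² = 9×10¹⁶ m²/s²
E = 3.28 × 9×10¹⁶ = 2.952×10¹⁷ J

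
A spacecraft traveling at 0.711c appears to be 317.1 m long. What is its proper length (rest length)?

Contracted length L = 317.1 m
γ = 1/√(1 - 0.711²) = 1.422
L₀ = γL = 1.422 × 317.1 = 450.9 m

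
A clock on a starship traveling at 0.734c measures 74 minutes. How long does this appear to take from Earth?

Proper time Δt₀ = 74 minutes
γ = 1/√(1 - 0.734²) = 1.4724
Δt = γΔt₀ = 1.4724 × 74 = 109.0 minutes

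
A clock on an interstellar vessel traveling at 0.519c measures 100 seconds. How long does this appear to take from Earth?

Proper time Δt₀ = 100 seconds
γ = 1/√(1 - 0.519²) = 1.170
Δt = γΔt₀ = 1.170 × 100 = 117.0 seconds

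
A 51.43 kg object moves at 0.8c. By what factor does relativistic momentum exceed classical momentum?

p_rel = γmv, p_class = mv
Ratio = γ = 1/√(1 - 0.8²) = 1.667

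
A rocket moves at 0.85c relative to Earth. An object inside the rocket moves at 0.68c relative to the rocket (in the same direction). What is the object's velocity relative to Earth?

u = (u' + v)/(1 + u'v/c²)
Numerator: 0.68 + 0.85 = 1.53
Denominator: 1 + 0.578 = 1.578
u = 1.53/1.578 = 0.9696c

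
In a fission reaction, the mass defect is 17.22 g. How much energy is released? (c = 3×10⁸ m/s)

Convert mass defect: Δm = 17.22 g = 0.01722 kg
E = Δm·c² = 0.01722 × (3×10⁸)²
= 0.01722 × 9×10¹⁶ = 1.550×10¹⁵ J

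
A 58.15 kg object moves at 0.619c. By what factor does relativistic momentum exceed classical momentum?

p_rel = γmv, p_class = mv
Ratio = γ = 1/√(1 - 0.619²) = 1.273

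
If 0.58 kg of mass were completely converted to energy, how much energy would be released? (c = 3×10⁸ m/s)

Using E = mc²:
c² = (3×10⁸)² = 9×10¹⁶ m²/s²
E = 0.58 × 9×10¹⁶ = 5.220×10¹⁶ J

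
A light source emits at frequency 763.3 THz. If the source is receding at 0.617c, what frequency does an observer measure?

β = v/c = 0.617
(1-β)/(1+β) = 0.383/1.617 = 0.2369
Doppler factor = √(0.2369) = 0.4867
f_obs = 763.3 × 0.4867 = 371.5 THz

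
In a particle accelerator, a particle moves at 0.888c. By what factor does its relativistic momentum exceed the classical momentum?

p_rel = γmv, p_class = mv
Ratio = γ = 1/√(1 - 0.888²)
= 1/√(0.211456) = 2.175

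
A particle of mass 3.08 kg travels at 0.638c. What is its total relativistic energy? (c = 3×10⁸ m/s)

γ = 1/√(1 - 0.638²) = 1.2986
mc² = 3.08 × (3×10⁸)² = 2.772×10¹⁷ J
E = γmc² = 1.2986 × 2.772×10¹⁷ = 3.600×10¹⁷ J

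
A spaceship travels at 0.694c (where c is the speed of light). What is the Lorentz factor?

v/c = 0.694, so (v/c)² = 0.481636
1 - (v/c)² = 0.518364
γ = 1/√(0.518364) = 1.389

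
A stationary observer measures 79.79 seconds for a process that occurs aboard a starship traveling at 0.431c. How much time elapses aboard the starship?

Dilated time Δt = 79.79 seconds
γ = 1/√(1 - 0.431²) = 1.1082
Δt₀ = Δt/γ = 79.79/1.1082 = 72.00 seconds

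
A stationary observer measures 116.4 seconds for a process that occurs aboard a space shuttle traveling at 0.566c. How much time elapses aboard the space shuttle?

Dilated time Δt = 116.4 seconds
γ = 1/√(1 - 0.566²) = 1.213
Δt₀ = Δt/γ = 116.4/1.213 = 95.96 seconds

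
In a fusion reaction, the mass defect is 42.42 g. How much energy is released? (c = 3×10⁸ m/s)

Convert mass defect: Δm = 42.42 g = 0.04242 kg
E = Δm·c² = 0.04242 × (3×10⁸)²
= 0.04242 × 9×10¹⁶ = 3.818×10¹⁵ J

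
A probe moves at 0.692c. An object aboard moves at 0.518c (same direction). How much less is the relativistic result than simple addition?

Classical: u' + v = 0.518 + 0.692 = 1.21c
Relativistic: u = (0.518 + 0.692)/(1 + 0.358456) = 1.21/1.358456 = 0.8907c
Difference: 1.21 - 0.8907 = 0.3193c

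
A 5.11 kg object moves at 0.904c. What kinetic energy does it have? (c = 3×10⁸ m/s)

γ = 1/√(1 - 0.904²) = 2.339
γ - 1 = 1.339
KE = (γ-1)mc² = 1.339 × 5.11 × (3×10⁸)² = 6.158×10¹⁷ J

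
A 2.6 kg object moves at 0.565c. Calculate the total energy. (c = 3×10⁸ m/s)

γ = 1/√(1 - 0.565²) = 1.212
mc² = 2.6 × (3×10⁸)² = 2.340×10¹⁷ J
E = γmc² = 1.212 × 2.340×10¹⁷ = 2.836×10¹⁷ J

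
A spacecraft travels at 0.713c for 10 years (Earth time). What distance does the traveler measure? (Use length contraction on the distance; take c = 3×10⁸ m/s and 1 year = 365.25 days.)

Earth distance: d = v × t = 0.713c × 10 yr = 6.7502×10¹⁶ m
γ = 1.4262
d' = d/γ = 6.7502×10¹⁶/1.4262 = 4.733×10¹⁶ m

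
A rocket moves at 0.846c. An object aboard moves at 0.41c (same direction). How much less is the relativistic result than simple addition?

Classical: u' + v = 0.41 + 0.846 = 1.256c
Relativistic: u = (0.41 + 0.846)/(1 + 0.34686) = 1.256/1.34686 = 0.9325c
Difference: 1.256 - 0.9325 = 0.3235c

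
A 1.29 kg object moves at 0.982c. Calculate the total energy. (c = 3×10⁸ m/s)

γ = 1/√(1 - 0.982²) = 5.2943
mc² = 1.29 × (3×10⁸)² = 1.161×10¹⁷ J
E = γmc² = 5.2943 × 1.161×10¹⁷ = 6.147×10¹⁷ J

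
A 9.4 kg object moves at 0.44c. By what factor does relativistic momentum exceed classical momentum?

p_rel = γmv, p_class = mv
Ratio = γ = 1/√(1 - 0.44²) = 1.114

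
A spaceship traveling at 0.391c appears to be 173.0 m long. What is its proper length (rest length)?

Contracted length L = 173.0 m
γ = 1/√(1 - 0.391²) = 1.0865
L₀ = γL = 1.0865 × 173.0 = 188.0 m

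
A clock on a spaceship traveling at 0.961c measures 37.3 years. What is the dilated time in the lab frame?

Proper time Δt₀ = 37.3 years
γ = 1/√(1 - 0.961²) = 3.616
Δt = γΔt₀ = 3.616 × 37.3 = 134.9 years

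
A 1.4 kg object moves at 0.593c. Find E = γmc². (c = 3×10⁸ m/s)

γ = 1/√(1 - 0.593²) = 1.242
mc² = 1.4 × (3×10⁸)² = 1.260×10¹⁷ J
E = γmc² = 1.242 × 1.260×10¹⁷ = 1.565×10¹⁷ J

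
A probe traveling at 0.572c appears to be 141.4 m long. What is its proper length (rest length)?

Contracted length L = 141.4 m
γ = 1/√(1 - 0.572²) = 1.219
L₀ = γL = 1.219 × 141.4 = 172.4 m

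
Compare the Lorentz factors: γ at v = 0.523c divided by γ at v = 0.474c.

γ₁ = 1/√(1 - 0.523²) = 1.173
γ₂ = 1/√(1 - 0.474²) = 1.136
γ₁/γ₂ = 1.173/1.136 = 1.033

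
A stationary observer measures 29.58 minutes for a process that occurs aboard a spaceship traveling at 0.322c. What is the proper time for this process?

Dilated time Δt = 29.58 minutes
γ = 1/√(1 - 0.322²) = 1.0563
Δt₀ = Δt/γ = 29.58/1.0563 = 28.00 minutes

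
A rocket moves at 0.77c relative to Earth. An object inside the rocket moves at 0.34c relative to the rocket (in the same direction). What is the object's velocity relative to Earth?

u = (u' + v)/(1 + u'v/c²)
Numerator: 0.34 + 0.77 = 1.11
Denominator: 1 + 0.2618 = 1.2618
u = 1.11/1.2618 = 0.8797c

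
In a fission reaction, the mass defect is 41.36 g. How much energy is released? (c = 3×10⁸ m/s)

Convert mass defect: Δm = 41.36 g = 0.04136 kg
E = Δm·c² = 0.04136 × (3×10⁸)²
= 0.04136 × 9×10¹⁶ = 3.722×10¹⁵ J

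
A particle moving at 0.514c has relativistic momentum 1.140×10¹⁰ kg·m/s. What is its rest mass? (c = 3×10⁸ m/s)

γ = 1/√(1 - 0.514²) = 1.1658
v = 0.514 × 3×10⁸ = 1.542×10⁸ m/s
m = p/(γv) = 1.140×10¹⁰/(1.1658 × 1.542×10⁸) = 63.42 kg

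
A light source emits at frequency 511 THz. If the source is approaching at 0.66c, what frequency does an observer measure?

β = v/c = 0.66
(1+β)/(1-β) = 1.66/0.34 = 4.882
Doppler factor = √(4.882) = 2.210
f_obs = 511 × 2.210 = 1129 THz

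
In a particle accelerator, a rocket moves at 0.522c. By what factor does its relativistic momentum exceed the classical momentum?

p_rel = γmv, p_class = mv
Ratio = γ = 1/√(1 - 0.522²)
= 1/√(0.727516) = 1.172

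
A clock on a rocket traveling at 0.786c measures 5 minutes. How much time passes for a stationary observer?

Proper time Δt₀ = 5 minutes
γ = 1/√(1 - 0.786²) = 1.6175
Δt = γΔt₀ = 1.6175 × 5 = 8.088 minutes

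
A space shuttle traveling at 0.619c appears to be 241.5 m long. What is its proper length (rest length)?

Contracted length L = 241.5 m
γ = 1/√(1 - 0.619²) = 1.2733
L₀ = γL = 1.2733 × 241.5 = 307.5 m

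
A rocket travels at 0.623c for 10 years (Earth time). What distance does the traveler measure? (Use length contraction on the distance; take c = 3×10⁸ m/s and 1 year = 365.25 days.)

Earth distance: d = v × t = 0.623c × 10 yr = 5.8981×10¹⁶ m
γ = 1.2784
d' = d/γ = 5.8981×10¹⁶/1.2784 = 4.614×10¹⁶ m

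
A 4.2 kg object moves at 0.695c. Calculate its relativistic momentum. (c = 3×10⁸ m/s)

γ = 1/√(1 - 0.695²) = 1.391
v = 0.695 × 3×10⁸ = 2.085×10⁸ m/s
p = γmv = 1.391 × 4.2 × 2.085×10⁸ = 1.218×10⁹ kg·m/s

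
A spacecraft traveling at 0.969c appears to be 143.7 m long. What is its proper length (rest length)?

Contracted length L = 143.7 m
γ = 1/√(1 - 0.969²) = 4.0476
L₀ = γL = 4.0476 × 143.7 = 581.6 m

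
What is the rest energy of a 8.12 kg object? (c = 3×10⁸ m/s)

c² = (3×10⁸)² = 9.000×10¹⁶ m²/s²
E₀ = mc² = 8.12 × 9.000×10¹⁶ = 7.308×10¹⁷ J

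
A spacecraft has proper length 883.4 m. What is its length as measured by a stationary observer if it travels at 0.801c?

Proper length L₀ = 883.4 m
γ = 1/√(1 - 0.801²) = 1.6704
L = L₀/γ = 883.4/1.6704 = 528.9 m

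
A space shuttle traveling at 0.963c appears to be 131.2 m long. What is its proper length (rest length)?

Contracted length L = 131.2 m
γ = 1/√(1 - 0.963²) = 3.7106
L₀ = γL = 3.7106 × 131.2 = 486.8 m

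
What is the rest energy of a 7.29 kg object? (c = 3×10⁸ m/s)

c² = (3×10⁸)² = 9.000×10¹⁶ m²/s²
E₀ = mc² = 7.29 × 9.000×10¹⁶ = 6.561×10¹⁷ J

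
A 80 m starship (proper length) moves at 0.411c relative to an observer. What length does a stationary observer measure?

Proper length L₀ = 80 m
γ = 1/√(1 - 0.411²) = 1.097
L = L₀/γ = 80/1.097 = 72.93 m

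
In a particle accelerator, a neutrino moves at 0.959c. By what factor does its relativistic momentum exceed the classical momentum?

p_rel = γmv, p_class = mv
Ratio = γ = 1/√(1 - 0.959²)
= 1/√(0.080319) = 3.529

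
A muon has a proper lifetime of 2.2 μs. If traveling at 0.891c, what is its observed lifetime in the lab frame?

Proper lifetime τ₀ = 2.2 μs
γ = 1/√(1 - 0.891²) = 2.2026
τ = γτ₀ = 2.2026 × 2.2 μs = 4.846 μs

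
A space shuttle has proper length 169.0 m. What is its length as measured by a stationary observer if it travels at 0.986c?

Proper length L₀ = 169.0 m
γ = 1/√(1 - 0.986²) = 5.997
L = L₀/γ = 169.0/5.997 = 28.18 m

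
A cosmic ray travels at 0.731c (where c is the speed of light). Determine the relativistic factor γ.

v/c = 0.731, so (v/c)² = 0.534361
1 - (v/c)² = 0.465639
γ = 1/√(0.465639) = 1.465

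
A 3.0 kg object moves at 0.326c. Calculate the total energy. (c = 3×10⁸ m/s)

γ = 1/√(1 - 0.326²) = 1.0578
mc² = 3.0 × (3×10⁸)² = 2.700×10¹⁷ J
E = γmc² = 1.0578 × 2.700×10¹⁷ = 2.856×10¹⁷ J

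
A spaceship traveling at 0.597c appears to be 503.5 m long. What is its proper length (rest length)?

Contracted length L = 503.5 m
γ = 1/√(1 - 0.597²) = 1.2465
L₀ = γL = 1.2465 × 503.5 = 627.6 m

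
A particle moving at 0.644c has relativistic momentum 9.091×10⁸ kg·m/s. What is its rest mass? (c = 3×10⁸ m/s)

γ = 1/√(1 - 0.644²) = 1.307
v = 0.644 × 3×10⁸ = 1.932×10⁸ m/s
m = p/(γv) = 9.091×10⁸/(1.307 × 1.932×10⁸) = 3.600 kg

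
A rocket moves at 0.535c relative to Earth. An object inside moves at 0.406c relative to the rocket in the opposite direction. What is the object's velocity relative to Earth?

Object's velocity in rocket frame is u' = -0.406c
u = (u' + v)/(1 + u'v/c²) = (v - 0.406)/(1 - 0.406·v/c²)
Numerator: 0.535 - 0.406 = 0.129
Denominator: 1 - 0.21721 = 0.78279
u = 0.129/0.78279 = 0.1648c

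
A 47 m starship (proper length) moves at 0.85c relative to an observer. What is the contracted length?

Proper length L₀ = 47 m
γ = 1/√(1 - 0.85²) = 1.898
L = L₀/γ = 47/1.898 = 24.76 m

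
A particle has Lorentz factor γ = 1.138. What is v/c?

From γ = 1/√(1 - v²/c²):
1/γ² = 1/1.138² = 0.7722
v²/c² = 1 - 0.7722 = 0.2278
v/c = √(0.2278) = 0.4773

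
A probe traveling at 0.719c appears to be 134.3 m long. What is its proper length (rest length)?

Contracted length L = 134.3 m
γ = 1/√(1 - 0.719²) = 1.4388
L₀ = γL = 1.4388 × 134.3 = 193.2 m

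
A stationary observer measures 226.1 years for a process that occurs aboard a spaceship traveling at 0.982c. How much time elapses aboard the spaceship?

Dilated time Δt = 226.1 years
γ = 1/√(1 - 0.982²) = 5.294
Δt₀ = Δt/γ = 226.1/5.294 = 42.71 years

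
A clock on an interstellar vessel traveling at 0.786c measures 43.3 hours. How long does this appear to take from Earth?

Proper time Δt₀ = 43.3 hours
γ = 1/√(1 - 0.786²) = 1.6175
Δt = γΔt₀ = 1.6175 × 43.3 = 70.04 hours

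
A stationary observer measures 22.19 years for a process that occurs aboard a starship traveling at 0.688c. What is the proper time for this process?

Dilated time Δt = 22.19 years
γ = 1/√(1 - 0.688²) = 1.378
Δt₀ = Δt/γ = 22.19/1.378 = 16.10 years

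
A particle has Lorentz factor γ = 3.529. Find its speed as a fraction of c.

From γ = 1/√(1 - v²/c²):
1/γ² = 1/3.529² = 0.08030
v²/c² = 1 - 0.08030 = 0.9197
v/c = √(0.9197) = 0.9590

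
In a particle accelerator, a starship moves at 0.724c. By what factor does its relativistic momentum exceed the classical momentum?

p_rel = γmv, p_class = mv
Ratio = γ = 1/√(1 - 0.724²)
= 1/√(0.475824) = 1.450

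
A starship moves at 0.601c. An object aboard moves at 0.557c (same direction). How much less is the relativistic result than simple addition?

Classical: u' + v = 0.557 + 0.601 = 1.158c
Relativistic: u = (0.557 + 0.601)/(1 + 0.334757) = 1.158/1.334757 = 0.8676c
Difference: 1.158 - 0.8676 = 0.2904c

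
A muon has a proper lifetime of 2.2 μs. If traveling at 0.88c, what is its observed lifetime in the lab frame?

Proper lifetime τ₀ = 2.2 μs
γ = 1/√(1 - 0.88²) = 2.1054
τ = γτ₀ = 2.1054 × 2.2 μs = 4.632 μs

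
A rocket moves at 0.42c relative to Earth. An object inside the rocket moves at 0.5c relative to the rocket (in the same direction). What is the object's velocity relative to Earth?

u = (u' + v)/(1 + u'v/c²)
Numerator: 0.5 + 0.42 = 0.92
Denominator: 1 + 0.21 = 1.21
u = 0.92/1.21 = 0.7603c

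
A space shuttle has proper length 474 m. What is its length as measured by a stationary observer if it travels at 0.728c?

Proper length L₀ = 474 m
γ = 1/√(1 - 0.728²) = 1.4586
L = L₀/γ = 474/1.4586 = 325.0 m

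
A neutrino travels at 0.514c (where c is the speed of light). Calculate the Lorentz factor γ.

v/c = 0.514, so (v/c)² = 0.264196
1 - (v/c)² = 0.735804
γ = 1/√(0.735804) = 1.166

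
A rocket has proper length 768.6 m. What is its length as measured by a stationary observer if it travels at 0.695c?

Proper length L₀ = 768.6 m
γ = 1/√(1 - 0.695²) = 1.391
L = L₀/γ = 768.6/1.391 = 552.6 m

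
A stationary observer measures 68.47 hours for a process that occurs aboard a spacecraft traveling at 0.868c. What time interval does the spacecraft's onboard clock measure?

Dilated time Δt = 68.47 hours
γ = 1/√(1 - 0.868²) = 2.014
Δt₀ = Δt/γ = 68.47/2.014 = 34.00 hours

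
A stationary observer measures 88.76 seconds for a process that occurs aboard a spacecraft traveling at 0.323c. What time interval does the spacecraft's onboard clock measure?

Dilated time Δt = 88.76 seconds
γ = 1/√(1 - 0.323²) = 1.05664
Δt₀ = Δt/γ = 88.76/1.05664 = 84.00 seconds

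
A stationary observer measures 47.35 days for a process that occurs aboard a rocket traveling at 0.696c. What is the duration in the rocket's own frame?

Dilated time Δt = 47.35 days
γ = 1/√(1 - 0.696²) = 1.3927
Δt₀ = Δt/γ = 47.35/1.3927 = 34.00 days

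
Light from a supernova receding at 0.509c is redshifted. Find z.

β = 0.509
(1+β)/(1-β) = 1.509/0.491 = 3.0733
√(3.0733) = 1.7531
z = 1.7531 - 1 = 0.7531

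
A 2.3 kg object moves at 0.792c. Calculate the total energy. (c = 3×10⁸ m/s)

γ = 1/√(1 - 0.792²) = 1.638
mc² = 2.3 × (3×10⁸)² = 2.070×10¹⁷ J
E = γmc² = 1.638 × 2.070×10¹⁷ = 3.391×10¹⁷ J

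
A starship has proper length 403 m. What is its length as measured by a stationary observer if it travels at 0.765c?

Proper length L₀ = 403 m
γ = 1/√(1 - 0.765²) = 1.553
L = L₀/γ = 403/1.553 = 259.5 m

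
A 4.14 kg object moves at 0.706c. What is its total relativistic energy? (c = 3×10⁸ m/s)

γ = 1/√(1 - 0.706²) = 1.412
mc² = 4.14 × (3×10⁸)² = 3.726×10¹⁷ J
E = γmc² = 1.412 × 3.726×10¹⁷ = 5.261×10¹⁷ J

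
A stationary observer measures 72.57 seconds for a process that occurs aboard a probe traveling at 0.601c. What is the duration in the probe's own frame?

Dilated time Δt = 72.57 seconds
γ = 1/√(1 - 0.601²) = 1.2512
Δt₀ = Δt/γ = 72.57/1.2512 = 58.00 seconds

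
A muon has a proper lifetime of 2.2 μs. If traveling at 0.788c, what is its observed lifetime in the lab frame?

Proper lifetime τ₀ = 2.2 μs
γ = 1/√(1 - 0.788²) = 1.624
τ = γτ₀ = 1.624 × 2.2 μs = 3.573 μs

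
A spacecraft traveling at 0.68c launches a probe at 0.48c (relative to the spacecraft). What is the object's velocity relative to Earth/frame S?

u = (u' + v)/(1 + u'v/c²)
Numerator: 0.48 + 0.68 = 1.16
Denominator: 1 + 0.3264 = 1.3264
u = 1.16/1.3264 = 0.8745c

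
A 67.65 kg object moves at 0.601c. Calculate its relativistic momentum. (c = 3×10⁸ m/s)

γ = 1/√(1 - 0.601²) = 1.251
v = 0.601 × 3×10⁸ = 1.803×10⁸ m/s
p = γmv = 1.251 × 67.65 × 1.803×10⁸ = 1.526×10¹⁰ kg·m/s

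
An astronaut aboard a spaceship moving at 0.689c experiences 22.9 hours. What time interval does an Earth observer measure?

Proper time Δt₀ = 22.9 hours
γ = 1/√(1 - 0.689²) = 1.380
Δt = γΔt₀ = 1.380 × 22.9 = 31.60 hours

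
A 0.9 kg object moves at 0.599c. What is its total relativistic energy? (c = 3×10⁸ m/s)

γ = 1/√(1 - 0.599²) = 1.249
mc² = 0.9 × (3×10⁸)² = 8.100×10¹⁶ J
E = γmc² = 1.249 × 8.100×10¹⁶ = 1.012×10¹⁷ J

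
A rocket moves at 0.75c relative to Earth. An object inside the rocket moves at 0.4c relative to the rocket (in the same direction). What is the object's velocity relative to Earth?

u = (u' + v)/(1 + u'v/c²)
Numerator: 0.4 + 0.75 = 1.15
Denominator: 1 + 0.3 = 1.3
u = 1.15/1.3 = 0.8846c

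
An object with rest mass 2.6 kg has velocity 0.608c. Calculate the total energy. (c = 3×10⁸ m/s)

γ = 1/√(1 - 0.608²) = 1.2595
mc² = 2.6 × (3×10⁸)² = 2.340×10¹⁷ J
E = γmc² = 1.2595 × 2.340×10¹⁷ = 2.947×10¹⁷ J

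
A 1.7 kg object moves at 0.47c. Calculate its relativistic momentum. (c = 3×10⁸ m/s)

γ = 1/√(1 - 0.47²) = 1.133
v = 0.47 × 3×10⁸ = 1.410×10⁸ m/s
p = γmv = 1.133 × 1.7 × 1.410×10⁸ = 2.716×10⁸ kg·m/s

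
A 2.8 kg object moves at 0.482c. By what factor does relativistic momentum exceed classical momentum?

p_rel = γmv, p_class = mv
Ratio = γ = 1/√(1 - 0.482²) = 1.141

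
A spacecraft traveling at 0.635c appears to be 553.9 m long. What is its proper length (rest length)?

Contracted length L = 553.9 m
γ = 1/√(1 - 0.635²) = 1.2945
L₀ = γL = 1.2945 × 553.9 = 717.0 m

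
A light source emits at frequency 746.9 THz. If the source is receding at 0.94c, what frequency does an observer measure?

β = v/c = 0.94
(1-β)/(1+β) = 0.06/1.94 = 0.03093
Doppler factor = √(0.03093) = 0.1759
f_obs = 746.9 × 0.1759 = 131.4 THz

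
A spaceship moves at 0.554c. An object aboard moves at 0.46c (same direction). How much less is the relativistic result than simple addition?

Classical: u' + v = 0.46 + 0.554 = 1.014c
Relativistic: u = (0.46 + 0.554)/(1 + 0.25484) = 1.014/1.25484 = 0.8081c
Difference: 1.014 - 0.8081 = 0.2059c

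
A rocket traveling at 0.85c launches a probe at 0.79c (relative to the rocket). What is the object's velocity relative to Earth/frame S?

u = (u' + v)/(1 + u'v/c²)
Numerator: 0.79 + 0.85 = 1.64
Denominator: 1 + 0.6715 = 1.6715
u = 1.64/1.6715 = 0.9812c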